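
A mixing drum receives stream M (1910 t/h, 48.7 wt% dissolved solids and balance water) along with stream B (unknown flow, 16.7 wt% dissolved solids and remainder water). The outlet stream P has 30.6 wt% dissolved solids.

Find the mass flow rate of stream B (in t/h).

Let B be the unknown flow. Total out = 1910 + B.
dissolved solids balance: 930.17 + 0.167·B = 0.306·(1910 + B)
(0.167 − 0.306)·B = 0.306×1910 − 930.17 = -345.71
B = -345.71 / -0.139 = 2487.1 t/h

2487 t/h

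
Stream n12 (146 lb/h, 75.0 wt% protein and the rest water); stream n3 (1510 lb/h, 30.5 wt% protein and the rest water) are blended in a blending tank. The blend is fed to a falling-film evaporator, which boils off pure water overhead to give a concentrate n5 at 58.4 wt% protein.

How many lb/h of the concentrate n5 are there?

protein entering = 146×0.750 + 1510×0.305 = 570.05 lb/h.
All protein reports to n5, so n5 = 570.05/0.584 = 976.11 lb/h.

976.1 lb/h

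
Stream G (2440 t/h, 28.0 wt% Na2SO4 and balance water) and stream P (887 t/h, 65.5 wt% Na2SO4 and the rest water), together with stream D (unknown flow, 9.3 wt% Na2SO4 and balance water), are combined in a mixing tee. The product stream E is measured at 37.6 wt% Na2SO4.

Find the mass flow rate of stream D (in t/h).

Let D be the unknown flow. Total out = 3327 + D.
Na2SO4 balance: 1264.2 + 0.093·D = 0.376·(3327 + D)
(0.093 − 0.376)·D = 0.376×3327 − 1264.2 = -13.233
D = -13.233 / -0.283 = 46.76 t/h

46.76 t/h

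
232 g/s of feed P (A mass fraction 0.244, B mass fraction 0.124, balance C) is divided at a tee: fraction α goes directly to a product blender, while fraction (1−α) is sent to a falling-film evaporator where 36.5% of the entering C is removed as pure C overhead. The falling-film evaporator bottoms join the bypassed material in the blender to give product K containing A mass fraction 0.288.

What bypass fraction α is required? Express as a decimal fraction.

0.338

All 232×0.244 = 56.608 g/s of A reaches K, so K = 56.608/0.288 = 196.56 g/s and vapour = 35.444 g/s.
The evaporator receives (1−α)·232 of feed at 0.632 C and removes 0.365 of that C:
0.365×0.632×(1−α)×232 = 35.444
(1−α) = 35.444/53.518 = 0.6623;  α = 0.3377.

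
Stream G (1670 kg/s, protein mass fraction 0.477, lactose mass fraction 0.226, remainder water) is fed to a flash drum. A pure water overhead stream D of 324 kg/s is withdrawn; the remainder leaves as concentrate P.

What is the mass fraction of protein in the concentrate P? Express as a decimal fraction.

protein is not removed: 1670×0.477 = 796.59 kg/s of protein enters P.
Concentrate = 1670 − 324 = 1346 kg/s.
Mass fraction = 796.59/1346 = 0.592.

0.592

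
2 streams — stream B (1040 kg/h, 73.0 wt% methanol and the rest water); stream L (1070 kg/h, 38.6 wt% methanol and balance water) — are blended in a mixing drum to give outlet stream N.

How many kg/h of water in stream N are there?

water out = water in = 1040×0.270 + 1070×0.614 = 937.78 kg/h.

937.8 kg/h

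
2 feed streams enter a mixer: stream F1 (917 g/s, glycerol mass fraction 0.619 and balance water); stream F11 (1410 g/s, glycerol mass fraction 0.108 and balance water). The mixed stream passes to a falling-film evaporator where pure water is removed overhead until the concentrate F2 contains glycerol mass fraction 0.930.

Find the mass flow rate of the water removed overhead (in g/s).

glycerol entering = 917×0.619 + 1410×0.108 = 719.9 g/s.
All glycerol reports to F2, so F2 = 719.9/0.930 = 774.09 g/s.
Total feed = 2327 g/s; overhead = 2327 − 774.09 = 1552.9 g/s.

1553 g/s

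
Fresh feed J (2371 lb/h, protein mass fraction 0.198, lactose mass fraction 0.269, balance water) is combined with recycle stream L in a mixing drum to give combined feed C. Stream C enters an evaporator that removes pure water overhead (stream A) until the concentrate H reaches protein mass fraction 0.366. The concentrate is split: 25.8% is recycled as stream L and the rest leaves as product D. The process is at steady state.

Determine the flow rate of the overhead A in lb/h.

Overall protein balance (none leaves overhead): protein in fresh feed = protein in product, i.e. 2371×0.198 = (1−0.258)·H·0.366.
H = 469.46/(0.366×0.742) = 1728.7 lb/h.
Recycle L = 0.258×1728.7 = 446 lb/h.
Combined feed C = 2371 + 446 = 2817 lb/h.
Overhead A = C − H = 2817 − 1728.7 = 1088.3 lb/h.

1088 lb/h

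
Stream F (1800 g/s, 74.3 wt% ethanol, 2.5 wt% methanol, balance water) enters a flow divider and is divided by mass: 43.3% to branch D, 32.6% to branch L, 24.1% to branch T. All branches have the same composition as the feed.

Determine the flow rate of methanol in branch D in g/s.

Branch D total = 0.433×1800 = 779.4 g/s.
methanol in D = 0.025×779.4 = 19.485 g/s.

19.48 g/s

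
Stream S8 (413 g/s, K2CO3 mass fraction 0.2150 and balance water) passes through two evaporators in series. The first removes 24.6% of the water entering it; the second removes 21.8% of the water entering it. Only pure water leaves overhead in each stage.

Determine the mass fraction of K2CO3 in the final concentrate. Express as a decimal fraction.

0.3172

water in feed = 413×0.785 = 324.21 g/s.
After stage 1: water left = (1−0.246)×324.21 = 244.45; stream total = 333.25 g/s.
After stage 2: water left = (1−0.218)×244.45 = 191.16; final concentrate = 279.96 g/s.
K2CO3 fraction = 88.795/279.96 = 0.3172.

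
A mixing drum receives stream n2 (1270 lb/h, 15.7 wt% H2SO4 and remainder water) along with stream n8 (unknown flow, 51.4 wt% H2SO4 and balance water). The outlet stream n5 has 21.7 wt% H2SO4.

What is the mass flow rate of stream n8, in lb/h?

256.6 lb/h

Let n8 be the unknown flow. Total out = 1270 + n8.
H2SO4 balance: 199.39 + 0.514·n8 = 0.217·(1270 + n8)
(0.514 − 0.217)·n8 = 0.217×1270 − 199.39 = 76.2
n8 = 76.2 / 0.297 = 256.57 lb/h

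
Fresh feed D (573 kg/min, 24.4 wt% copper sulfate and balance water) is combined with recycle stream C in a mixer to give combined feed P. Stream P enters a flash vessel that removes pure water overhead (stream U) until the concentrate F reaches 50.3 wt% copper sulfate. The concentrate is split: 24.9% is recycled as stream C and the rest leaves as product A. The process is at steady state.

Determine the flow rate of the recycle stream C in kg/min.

92.16 kg/min

Overall copper sulfate balance (none leaves overhead): copper sulfate in fresh feed = copper sulfate in product, i.e. 573×0.244 = (1−0.249)·F·0.503.
F = 139.81/(0.503×0.751) = 370.11 kg/min.
Recycle C = 0.249×370.11 = 92.159 kg/min.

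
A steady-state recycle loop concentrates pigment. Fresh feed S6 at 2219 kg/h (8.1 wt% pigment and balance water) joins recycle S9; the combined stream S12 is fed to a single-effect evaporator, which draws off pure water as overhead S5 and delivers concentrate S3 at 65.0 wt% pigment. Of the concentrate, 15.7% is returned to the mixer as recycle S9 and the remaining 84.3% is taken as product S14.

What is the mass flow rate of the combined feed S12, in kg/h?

2270 kg/h

Overall pigment balance (none leaves overhead): pigment in fresh feed = pigment in product, i.e. 2219×0.081 = (1−0.157)·S3·0.650.
S3 = 179.74/(0.650×0.843) = 328.02 kg/h.
Recycle S9 = 0.157×328.02 = 51.499 kg/h.
Combined feed S12 = 2219 + 51.499 = 2270.5 kg/h.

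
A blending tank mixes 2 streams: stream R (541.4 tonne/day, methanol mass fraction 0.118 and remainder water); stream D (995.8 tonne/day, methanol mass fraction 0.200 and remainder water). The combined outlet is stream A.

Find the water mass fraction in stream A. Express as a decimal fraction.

0.829

Total flow out = 541.4 + 995.8 = 1537.2 tonne/day.
water in = 541.4×0.882 + 995.8×0.800 = 1274.2 tonne/day.
water mass fraction in A = 1274.2/1537.2 = 0.829.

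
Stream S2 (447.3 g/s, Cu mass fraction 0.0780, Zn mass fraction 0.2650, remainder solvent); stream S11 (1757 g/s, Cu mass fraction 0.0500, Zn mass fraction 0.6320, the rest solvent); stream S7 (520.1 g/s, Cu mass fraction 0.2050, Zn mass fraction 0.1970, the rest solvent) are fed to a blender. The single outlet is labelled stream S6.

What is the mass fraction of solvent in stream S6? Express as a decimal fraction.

0.4271

Total flow out = 447.3 + 1757 + 520.1 = 2724.4 g/s.
solvent in = 447.3×0.657 + 1757×0.318 + 520.1×0.598 = 1163.6 g/s.
solvent mass fraction in S6 = 1163.6/2724.4 = 0.4271.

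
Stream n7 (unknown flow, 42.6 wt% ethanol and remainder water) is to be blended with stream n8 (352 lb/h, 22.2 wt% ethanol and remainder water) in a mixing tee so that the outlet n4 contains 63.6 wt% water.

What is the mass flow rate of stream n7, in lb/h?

806.2 lb/h

Let n7 be the unknown flow. Total out = 352 + n7.
water balance: 273.86 + 0.574·n7 = 0.636·(352 + n7)
(0.574 − 0.636)·n7 = 0.636×352 − 273.86 = -49.984
n7 = -49.984 / -0.062 = 806.19 lb/h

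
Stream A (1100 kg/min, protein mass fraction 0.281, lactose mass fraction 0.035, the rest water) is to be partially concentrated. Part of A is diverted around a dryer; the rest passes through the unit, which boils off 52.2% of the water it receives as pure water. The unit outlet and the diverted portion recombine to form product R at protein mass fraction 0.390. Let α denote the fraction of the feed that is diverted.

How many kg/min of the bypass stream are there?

All 1100×0.281 = 309.1 kg/min of protein reaches R, so R = 309.1/0.390 = 792.56 kg/min and vapour = 307.44 kg/min.
The evaporator receives (1−α)·1100 of feed at 0.684 water and removes 0.522 of that water:
0.522×0.684×(1−α)×1100 = 307.44
(1−α) = 307.44/392.75 = 0.7828;  α = 0.2172.
Bypass flow = 0.2172×1100 = 238.95 kg/min.

239 kg/min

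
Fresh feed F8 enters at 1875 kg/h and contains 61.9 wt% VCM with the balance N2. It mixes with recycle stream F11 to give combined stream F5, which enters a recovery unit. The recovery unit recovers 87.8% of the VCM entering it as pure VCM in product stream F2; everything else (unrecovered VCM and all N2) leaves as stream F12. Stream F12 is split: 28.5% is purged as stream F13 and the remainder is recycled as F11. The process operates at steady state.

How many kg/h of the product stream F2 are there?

1116 kg/h

VCM in F5: m_A = 1875×0.619 + (1−0.285)·(1−0.878)·m_A, so m_A = 1160.6/0.9128 = 1271.5 kg/h.
Product F2 = 0.878×1271.5 = 1116.4 kg/h.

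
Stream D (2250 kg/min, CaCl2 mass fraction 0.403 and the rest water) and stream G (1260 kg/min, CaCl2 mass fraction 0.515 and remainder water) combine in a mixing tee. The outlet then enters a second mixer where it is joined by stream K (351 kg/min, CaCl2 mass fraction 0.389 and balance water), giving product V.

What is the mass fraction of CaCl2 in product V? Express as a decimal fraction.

0.438

Overall, product flow = 3861 kg/min.
CaCl2 in = 2250×0.403 + 1260×0.515 + 351×0.389 = 1692.2 kg/min.
CaCl2 fraction in V = 0.438.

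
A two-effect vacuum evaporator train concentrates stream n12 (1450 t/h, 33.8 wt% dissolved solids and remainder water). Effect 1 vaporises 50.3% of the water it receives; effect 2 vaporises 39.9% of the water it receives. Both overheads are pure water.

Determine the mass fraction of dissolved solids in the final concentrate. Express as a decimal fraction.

water in feed = 1450×0.662 = 959.9 t/h.
After stage 1: water left = (1−0.503)×959.9 = 477.07; stream total = 967.17 t/h.
After stage 2: water left = (1−0.399)×477.07 = 286.72; final concentrate = 776.82 t/h.
dissolved solids fraction = 490.1/776.82 = 0.631.

0.631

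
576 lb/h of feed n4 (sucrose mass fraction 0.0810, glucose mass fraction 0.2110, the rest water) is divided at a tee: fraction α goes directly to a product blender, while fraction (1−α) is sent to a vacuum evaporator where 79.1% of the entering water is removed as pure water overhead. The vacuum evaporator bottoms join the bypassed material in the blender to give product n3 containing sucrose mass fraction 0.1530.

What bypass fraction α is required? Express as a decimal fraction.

All 576×0.081 = 46.656 lb/h of sucrose reaches n3, so n3 = 46.656/0.153 = 304.94 lb/h and vapour = 271.06 lb/h.
The evaporator receives (1−α)·576 of feed at 0.708 water and removes 0.791 of that water:
0.791×0.708×(1−α)×576 = 271.06
(1−α) = 271.06/322.58 = 0.8403;  α = 0.1597.

0.160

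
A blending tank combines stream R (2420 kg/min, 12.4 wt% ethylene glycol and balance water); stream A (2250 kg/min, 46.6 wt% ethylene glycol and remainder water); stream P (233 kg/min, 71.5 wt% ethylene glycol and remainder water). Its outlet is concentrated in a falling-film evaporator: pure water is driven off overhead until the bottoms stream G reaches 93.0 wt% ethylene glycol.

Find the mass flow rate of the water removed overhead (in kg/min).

3274 kg/min

ethylene glycol entering = 2420×0.124 + 2250×0.466 + 233×0.715 = 1515.2 kg/min.
All ethylene glycol reports to G, so G = 1515.2/0.930 = 1629.2 kg/min.
Total feed = 4903 kg/min; overhead = 4903 − 1629.2 = 3273.8 kg/min.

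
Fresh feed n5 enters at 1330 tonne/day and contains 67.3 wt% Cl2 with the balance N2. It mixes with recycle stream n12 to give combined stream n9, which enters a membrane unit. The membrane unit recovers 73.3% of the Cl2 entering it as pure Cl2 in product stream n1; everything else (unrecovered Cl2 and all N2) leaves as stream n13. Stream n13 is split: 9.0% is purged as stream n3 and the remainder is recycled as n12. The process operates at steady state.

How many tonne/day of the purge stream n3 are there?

N2 enters only via n5 and leaves only via the purge: 1330×0.327 = 0.090×(N2 in n13), and the membrane unit passes all N2, so N2 in n9 = N2 in n13 = 4832.3 tonne/day.
Cl2 in n9: m_A = 1330×0.673 + (1−0.090)·(1−0.733)·m_A, so m_A = 895.09/0.7570 = 1182.4 tonne/day.
n13 = (1−0.733)×1182.4 + 4832.3 = 5148 tonne/day.
Purge n3 = 0.090×5148 = 463.32 tonne/day.

463.3 tonne/day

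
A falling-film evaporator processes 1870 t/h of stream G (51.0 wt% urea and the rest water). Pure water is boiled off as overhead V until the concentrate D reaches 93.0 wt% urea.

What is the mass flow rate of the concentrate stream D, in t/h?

1025 t/h

urea is conserved: 1870×0.510 = 953.7 t/h all reports to the concentrate.
Concentrate = 953.7/(target fraction) = 1025.5 t/h.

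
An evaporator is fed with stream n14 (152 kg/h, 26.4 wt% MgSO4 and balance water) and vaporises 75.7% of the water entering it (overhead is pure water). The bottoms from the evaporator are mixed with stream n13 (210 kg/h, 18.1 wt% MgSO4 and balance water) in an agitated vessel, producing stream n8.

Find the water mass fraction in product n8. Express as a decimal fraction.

0.7182

Vapour removed = 0.757×0.736×152 = 84.687 kg/h; concentrate = 67.313 kg/h.
water reaching the mixer = 27.185 (from concentrate) + 210×0.819 = 199.17 kg/h.
Product flow = 67.313 + 210 = 277.31 kg/h; water fraction = 0.7182.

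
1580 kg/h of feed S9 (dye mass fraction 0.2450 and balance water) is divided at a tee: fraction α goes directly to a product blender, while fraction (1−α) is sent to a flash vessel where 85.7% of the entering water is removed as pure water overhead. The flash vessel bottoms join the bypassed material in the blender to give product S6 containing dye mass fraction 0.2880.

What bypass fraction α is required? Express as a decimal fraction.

0.769

All 1580×0.245 = 387.1 kg/h of dye reaches S6, so S6 = 387.1/0.288 = 1344.1 kg/h and vapour = 235.9 kg/h.
The evaporator receives (1−α)·1580 of feed at 0.755 water and removes 0.857 of that water:
0.857×0.755×(1−α)×1580 = 235.9
(1−α) = 235.9/1022.3 = 0.2308;  α = 0.7692.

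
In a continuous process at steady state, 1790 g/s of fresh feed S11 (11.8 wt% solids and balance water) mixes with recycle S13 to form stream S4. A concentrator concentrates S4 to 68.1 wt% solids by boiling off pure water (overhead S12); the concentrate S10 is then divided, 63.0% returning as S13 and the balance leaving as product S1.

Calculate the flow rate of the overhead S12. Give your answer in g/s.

Overall solids balance (none leaves overhead): solids in fresh feed = solids in product, i.e. 1790×0.118 = (1−0.630)·S10·0.681.
S10 = 211.22/(0.681×0.370) = 838.27 g/s.
Recycle S13 = 0.630×838.27 = 528.11 g/s.
Combined feed S4 = 1790 + 528.11 = 2318.1 g/s.
Overhead S12 = S4 − S10 = 2318.1 − 838.27 = 1479.8 g/s.

1480 g/s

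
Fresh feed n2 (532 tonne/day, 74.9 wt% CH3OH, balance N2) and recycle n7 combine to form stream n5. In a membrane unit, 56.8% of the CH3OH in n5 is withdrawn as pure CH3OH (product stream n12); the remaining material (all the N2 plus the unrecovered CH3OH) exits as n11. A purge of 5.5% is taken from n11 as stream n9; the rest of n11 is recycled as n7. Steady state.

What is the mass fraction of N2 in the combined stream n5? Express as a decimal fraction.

0.783

N2 enters only via n2 and leaves only via the purge: 532×0.251 = 0.055×(N2 in n11), and the membrane unit passes all N2, so N2 in n5 = N2 in n11 = 2427.9 tonne/day.
CH3OH in n5: m_A = 532×0.749 + (1−0.055)·(1−0.568)·m_A, so m_A = 398.47/0.5918 = 673.36 tonne/day.
n5 = 673.36 + 2427.9 = 3101.2 tonne/day.
N2 fraction in n5 = 2427.9/3101.2 = 0.783.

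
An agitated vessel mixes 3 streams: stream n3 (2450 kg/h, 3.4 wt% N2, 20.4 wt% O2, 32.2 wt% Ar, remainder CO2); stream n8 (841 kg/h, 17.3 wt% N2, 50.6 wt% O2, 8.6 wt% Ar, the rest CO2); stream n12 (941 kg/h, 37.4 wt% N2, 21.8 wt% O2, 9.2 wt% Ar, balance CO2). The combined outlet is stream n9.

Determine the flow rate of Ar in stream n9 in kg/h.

Ar out = Ar in = 2450×0.322 + 841×0.086 + 941×0.092 = 947.8 kg/h.

947.8 kg/h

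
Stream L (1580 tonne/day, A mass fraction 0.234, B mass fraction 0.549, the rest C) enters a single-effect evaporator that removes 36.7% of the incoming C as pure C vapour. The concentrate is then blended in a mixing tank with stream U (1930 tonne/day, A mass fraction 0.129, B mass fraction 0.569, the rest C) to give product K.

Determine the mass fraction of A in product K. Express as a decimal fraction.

Vapour removed = 0.367×0.217×1580 = 125.83 tonne/day; concentrate = 1454.2 tonne/day.
A reaching the mixer = 369.72 (from concentrate) + 1930×0.129 = 618.69 tonne/day.
Product flow = 1454.2 + 1930 = 3384.2 tonne/day; A fraction = 0.183.

0.183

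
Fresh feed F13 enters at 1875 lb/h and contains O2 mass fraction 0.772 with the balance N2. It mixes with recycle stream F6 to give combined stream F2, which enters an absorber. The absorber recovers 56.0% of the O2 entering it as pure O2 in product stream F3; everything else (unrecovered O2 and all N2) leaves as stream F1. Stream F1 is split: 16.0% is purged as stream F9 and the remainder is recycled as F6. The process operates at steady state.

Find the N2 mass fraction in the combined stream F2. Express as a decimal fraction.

0.538

N2 enters only via F13 and leaves only via the purge: 1875×0.228 = 0.160×(N2 in F1), and the absorber passes all N2, so N2 in F2 = N2 in F1 = 2671.9 lb/h.
O2 in F2: m_A = 1875×0.772 + (1−0.160)·(1−0.560)·m_A, so m_A = 1447.5/0.6304 = 2296.2 lb/h.
F2 = 2296.2 + 2671.9 = 4968 lb/h.
N2 fraction in F2 = 2671.9/4968 = 0.538.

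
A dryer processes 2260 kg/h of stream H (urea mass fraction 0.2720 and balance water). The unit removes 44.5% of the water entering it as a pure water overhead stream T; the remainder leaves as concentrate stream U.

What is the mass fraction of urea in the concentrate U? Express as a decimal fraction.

urea is not removed: 2260×0.272 = 614.72 kg/h of urea enters U.
water entering = 2260×0.728 = 1645.3 kg/h; overhead removed = 0.445×1645.3 = 732.15 kg/h.
Concentrate = 2260 − 732.15 = 1527.9 kg/h.
Mass fraction = 614.72/1527.9 = 0.4023.

0.4023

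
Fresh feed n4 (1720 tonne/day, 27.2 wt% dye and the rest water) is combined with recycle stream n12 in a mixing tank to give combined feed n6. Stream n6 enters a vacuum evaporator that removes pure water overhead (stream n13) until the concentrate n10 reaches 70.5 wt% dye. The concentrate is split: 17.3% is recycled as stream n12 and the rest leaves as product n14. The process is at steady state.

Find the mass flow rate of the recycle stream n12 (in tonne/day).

138.8 tonne/day

Overall dye balance (none leaves overhead): dye in fresh feed = dye in product, i.e. 1720×0.272 = (1−0.173)·n10·0.705.
n10 = 467.84/(0.705×0.827) = 802.42 tonne/day.
Recycle n12 = 0.173×802.42 = 138.82 tonne/day.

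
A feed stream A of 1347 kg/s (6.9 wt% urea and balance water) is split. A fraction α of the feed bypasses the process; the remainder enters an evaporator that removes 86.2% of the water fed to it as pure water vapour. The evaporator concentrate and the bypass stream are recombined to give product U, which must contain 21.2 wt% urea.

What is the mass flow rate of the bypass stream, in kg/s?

All 1347×0.069 = 92.943 kg/s of urea reaches U, so U = 92.943/0.212 = 438.41 kg/s and vapour = 908.59 kg/s.
The evaporator receives (1−α)·1347 of feed at 0.931 water and removes 0.862 of that water:
0.862×0.931×(1−α)×1347 = 908.59
(1−α) = 908.59/1081 = 0.8405;  α = 0.1595.
Bypass flow = 0.1595×1347 = 214.83 kg/s.

214.8 kg/s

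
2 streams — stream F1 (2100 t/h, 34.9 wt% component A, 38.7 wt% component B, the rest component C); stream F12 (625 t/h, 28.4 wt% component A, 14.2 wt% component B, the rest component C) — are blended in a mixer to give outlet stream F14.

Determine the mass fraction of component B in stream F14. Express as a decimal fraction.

0.331

Total flow out = 2100 + 625 = 2725 t/h.
component B in = 2100×0.387 + 625×0.142 = 901.45 t/h.
component B mass fraction in F14 = 901.45/2725 = 0.331.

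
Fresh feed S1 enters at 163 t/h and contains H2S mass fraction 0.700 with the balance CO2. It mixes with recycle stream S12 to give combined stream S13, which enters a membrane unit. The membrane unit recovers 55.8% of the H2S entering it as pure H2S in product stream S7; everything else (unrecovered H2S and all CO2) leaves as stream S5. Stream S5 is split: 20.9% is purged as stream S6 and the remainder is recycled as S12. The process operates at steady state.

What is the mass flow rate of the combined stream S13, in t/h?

CO2 enters only via S1 and leaves only via the purge: 163×0.300 = 0.209×(CO2 in S5), and the membrane unit passes all CO2, so CO2 in S13 = CO2 in S5 = 233.97 t/h.
H2S in S13: m_A = 163×0.700 + (1−0.209)·(1−0.558)·m_A, so m_A = 114.1/0.6504 = 175.44 t/h.
S13 = 175.44 + 233.97 = 409.41 t/h.

409.4 t/h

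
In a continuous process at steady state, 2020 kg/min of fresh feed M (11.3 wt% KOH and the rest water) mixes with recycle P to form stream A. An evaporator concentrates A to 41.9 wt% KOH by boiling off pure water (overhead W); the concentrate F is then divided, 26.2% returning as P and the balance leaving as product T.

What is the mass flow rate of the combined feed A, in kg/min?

2213 kg/min

Overall KOH balance (none leaves overhead): KOH in fresh feed = KOH in product, i.e. 2020×0.113 = (1−0.262)·F·0.419.
F = 228.26/(0.419×0.738) = 738.18 kg/min.
Recycle P = 0.262×738.18 = 193.4 kg/min.
Combined feed A = 2020 + 193.4 = 2213.4 kg/min.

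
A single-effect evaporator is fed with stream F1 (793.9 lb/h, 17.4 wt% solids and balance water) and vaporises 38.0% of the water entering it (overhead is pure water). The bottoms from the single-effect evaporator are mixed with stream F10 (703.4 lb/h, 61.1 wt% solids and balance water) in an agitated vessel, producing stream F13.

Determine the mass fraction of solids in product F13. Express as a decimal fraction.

0.455

Vapour removed = 0.380×0.826×793.9 = 249.19 lb/h; concentrate = 544.71 lb/h.
solids reaching the mixer = 138.14 (from concentrate) + 703.4×0.611 = 567.92 lb/h.
Product flow = 544.71 + 703.4 = 1248.1 lb/h; solids fraction = 0.455.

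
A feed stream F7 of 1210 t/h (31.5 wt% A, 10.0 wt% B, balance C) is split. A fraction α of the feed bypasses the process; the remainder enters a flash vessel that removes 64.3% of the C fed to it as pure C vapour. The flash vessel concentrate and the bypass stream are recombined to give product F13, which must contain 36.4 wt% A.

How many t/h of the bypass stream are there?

All 1210×0.315 = 381.15 t/h of A reaches F13, so F13 = 381.15/0.364 = 1047.1 t/h and vapour = 162.88 t/h.
The evaporator receives (1−α)·1210 of feed at 0.585 C and removes 0.643 of that C:
0.643×0.585×(1−α)×1210 = 162.88
(1−α) = 162.88/455.15 = 0.3579;  α = 0.6421.
Bypass flow = 0.6421×1210 = 776.97 t/h.

777 t/h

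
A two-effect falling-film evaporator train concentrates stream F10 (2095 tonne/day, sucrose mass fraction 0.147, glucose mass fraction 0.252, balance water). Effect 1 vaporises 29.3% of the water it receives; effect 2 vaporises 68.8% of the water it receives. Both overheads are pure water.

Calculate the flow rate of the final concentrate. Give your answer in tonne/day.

1114 tonne/day

water in feed = 2095×0.601 = 1259.1 tonne/day.
After stage 1: water left = (1−0.293)×1259.1 = 890.18; stream total = 1726.1 tonne/day.
After stage 2: water left = (1−0.688)×890.18 = 277.74; final concentrate = 1113.6 tonne/day.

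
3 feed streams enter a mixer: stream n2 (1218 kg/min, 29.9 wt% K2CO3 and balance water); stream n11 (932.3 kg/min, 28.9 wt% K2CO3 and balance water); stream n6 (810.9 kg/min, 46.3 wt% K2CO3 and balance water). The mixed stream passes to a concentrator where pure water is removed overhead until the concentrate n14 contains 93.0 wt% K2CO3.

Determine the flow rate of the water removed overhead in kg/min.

1876 kg/min

K2CO3 entering = 1218×0.299 + 932.3×0.289 + 810.9×0.463 = 1009.1 kg/min.
All K2CO3 reports to n14, so n14 = 1009.1/0.930 = 1085 kg/min.
Total feed = 2961.2 kg/min; overhead = 2961.2 − 1085 = 1876.2 kg/min.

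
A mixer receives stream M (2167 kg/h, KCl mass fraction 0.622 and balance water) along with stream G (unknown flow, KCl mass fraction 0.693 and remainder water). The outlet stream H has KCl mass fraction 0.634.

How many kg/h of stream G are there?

Let G be the unknown flow. Total out = 2167 + G.
KCl balance: 1347.9 + 0.693·G = 0.634·(2167 + G)
(0.693 − 0.634)·G = 0.634×2167 − 1347.9 = 26.004
G = 26.004 / 0.059 = 440.75 kg/h

440.7 kg/h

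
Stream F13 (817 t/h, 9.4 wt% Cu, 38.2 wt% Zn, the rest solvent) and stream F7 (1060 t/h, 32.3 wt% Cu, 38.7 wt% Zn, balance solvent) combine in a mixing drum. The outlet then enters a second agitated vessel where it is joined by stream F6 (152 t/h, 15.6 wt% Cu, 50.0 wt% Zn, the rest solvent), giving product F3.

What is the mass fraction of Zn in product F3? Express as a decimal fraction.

Overall, product flow = 2029 t/h.
Zn in = 817×0.382 + 1060×0.387 + 152×0.500 = 798.31 t/h.
Zn fraction in F3 = 0.393.

0.393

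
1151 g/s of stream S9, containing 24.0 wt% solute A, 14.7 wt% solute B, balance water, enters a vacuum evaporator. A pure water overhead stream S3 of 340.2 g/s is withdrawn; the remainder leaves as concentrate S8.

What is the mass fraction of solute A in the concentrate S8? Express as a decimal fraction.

0.341

solute A is not removed: 1151×0.240 = 276.24 g/s of solute A enters S8.
Concentrate = 1151 − 340.2 = 810.8 g/s.
Mass fraction = 276.24/810.8 = 0.341.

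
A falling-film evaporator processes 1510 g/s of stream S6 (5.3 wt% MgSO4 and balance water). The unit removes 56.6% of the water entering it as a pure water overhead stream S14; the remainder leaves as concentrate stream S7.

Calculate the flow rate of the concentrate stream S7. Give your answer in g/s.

water entering = 1510×0.947 = 1430 g/s; overhead removed = 0.566×1430 = 809.36 g/s.
Concentrate = 1510 − 809.36 = 700.64 g/s.

700.6 g/s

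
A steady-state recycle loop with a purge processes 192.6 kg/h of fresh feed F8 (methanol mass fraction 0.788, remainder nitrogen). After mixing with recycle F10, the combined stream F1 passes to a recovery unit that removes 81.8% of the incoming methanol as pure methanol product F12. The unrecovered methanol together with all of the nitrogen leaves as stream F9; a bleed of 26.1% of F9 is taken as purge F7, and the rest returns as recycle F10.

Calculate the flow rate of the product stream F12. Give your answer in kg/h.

143.4 kg/h

methanol in F1: m_A = 192.6×0.788 + (1−0.261)·(1−0.818)·m_A, so m_A = 151.77/0.8655 = 175.35 kg/h.
Product F12 = 0.818×175.35 = 143.44 kg/h.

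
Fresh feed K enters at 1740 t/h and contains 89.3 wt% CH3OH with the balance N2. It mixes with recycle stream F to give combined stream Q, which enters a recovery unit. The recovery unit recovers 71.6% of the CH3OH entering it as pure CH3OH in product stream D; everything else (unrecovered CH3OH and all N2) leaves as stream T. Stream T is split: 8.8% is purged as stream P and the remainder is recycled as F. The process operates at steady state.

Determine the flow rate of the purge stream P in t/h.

238.6 t/h

N2 enters only via K and leaves only via the purge: 1740×0.107 = 0.088×(N2 in T), and the recovery unit passes all N2, so N2 in Q = N2 in T = 2115.7 t/h.
CH3OH in Q: m_A = 1740×0.893 + (1−0.088)·(1−0.716)·m_A, so m_A = 1553.8/0.7410 = 2096.9 t/h.
T = (1−0.716)×2096.9 + 2115.7 = 2711.2 t/h.
Purge P = 0.088×2711.2 = 238.59 t/h.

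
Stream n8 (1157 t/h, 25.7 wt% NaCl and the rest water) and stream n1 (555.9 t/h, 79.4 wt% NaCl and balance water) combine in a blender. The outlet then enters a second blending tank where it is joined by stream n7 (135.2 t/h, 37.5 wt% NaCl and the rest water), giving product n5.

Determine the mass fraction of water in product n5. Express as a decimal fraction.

Overall, product flow = 1848.1 t/h.
water in = 1157×0.743 + 555.9×0.206 + 135.2×0.625 = 1058.7 t/h.
water fraction in n5 = 0.573.

0.573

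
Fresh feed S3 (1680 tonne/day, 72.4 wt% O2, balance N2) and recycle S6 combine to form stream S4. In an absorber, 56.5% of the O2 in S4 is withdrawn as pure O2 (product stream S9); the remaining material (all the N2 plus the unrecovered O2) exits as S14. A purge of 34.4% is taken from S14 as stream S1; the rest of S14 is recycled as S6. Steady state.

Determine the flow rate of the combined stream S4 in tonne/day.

N2 enters only via S3 and leaves only via the purge: 1680×0.276 = 0.344×(N2 in S14), and the absorber passes all N2, so N2 in S4 = N2 in S14 = 1347.9 tonne/day.
O2 in S4: m_A = 1680×0.724 + (1−0.344)·(1−0.565)·m_A, so m_A = 1216.3/0.7146 = 1702 tonne/day.
S4 = 1702 + 1347.9 = 3049.9 tonne/day.

3050 tonne/day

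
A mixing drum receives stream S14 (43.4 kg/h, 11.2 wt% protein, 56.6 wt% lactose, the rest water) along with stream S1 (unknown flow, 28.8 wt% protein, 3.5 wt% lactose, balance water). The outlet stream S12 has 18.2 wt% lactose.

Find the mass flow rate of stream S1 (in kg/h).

113.4 kg/h

Let S1 be the unknown flow. Total out = 43.4 + S1.
lactose balance: 24.564 + 0.035·S1 = 0.182·(43.4 + S1)
(0.035 − 0.182)·S1 = 0.182×43.4 − 24.564 = -16.666
S1 = -16.666 / -0.147 = 113.37 kg/h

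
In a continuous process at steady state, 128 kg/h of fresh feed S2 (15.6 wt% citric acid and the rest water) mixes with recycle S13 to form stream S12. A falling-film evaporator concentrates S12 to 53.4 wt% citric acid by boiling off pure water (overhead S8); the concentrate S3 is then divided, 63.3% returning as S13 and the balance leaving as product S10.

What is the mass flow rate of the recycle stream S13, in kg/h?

Overall citric acid balance (none leaves overhead): citric acid in fresh feed = citric acid in product, i.e. 128×0.156 = (1−0.633)·S3·0.534.
S3 = 19.968/(0.534×0.367) = 101.89 kg/h.
Recycle S13 = 0.633×101.89 = 64.496 kg/h.

64.5 kg/h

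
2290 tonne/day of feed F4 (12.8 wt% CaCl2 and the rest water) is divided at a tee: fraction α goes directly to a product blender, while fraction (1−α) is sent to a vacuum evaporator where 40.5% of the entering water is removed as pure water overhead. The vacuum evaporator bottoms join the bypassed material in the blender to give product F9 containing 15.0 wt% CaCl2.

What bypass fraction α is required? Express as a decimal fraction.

0.585

All 2290×0.128 = 293.12 tonne/day of CaCl2 reaches F9, so F9 = 293.12/0.150 = 1954.1 tonne/day and vapour = 335.87 tonne/day.
The evaporator receives (1−α)·2290 of feed at 0.872 water and removes 0.405 of that water:
0.405×0.872×(1−α)×2290 = 335.87
(1−α) = 335.87/808.74 = 0.4153;  α = 0.5847.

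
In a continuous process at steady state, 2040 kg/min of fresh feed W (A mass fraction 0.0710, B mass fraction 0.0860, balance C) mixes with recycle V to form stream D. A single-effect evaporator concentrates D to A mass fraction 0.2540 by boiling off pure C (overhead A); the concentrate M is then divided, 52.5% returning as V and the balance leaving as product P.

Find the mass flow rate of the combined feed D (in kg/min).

Overall A balance (none leaves overhead): A in fresh feed = A in product, i.e. 2040×0.071 = (1−0.525)·M·0.254.
M = 144.84/(0.254×0.475) = 1200.5 kg/min.
Recycle V = 0.525×1200.5 = 630.26 kg/min.
Combined feed D = 2040 + 630.26 = 2670.3 kg/min.

2670 kg/min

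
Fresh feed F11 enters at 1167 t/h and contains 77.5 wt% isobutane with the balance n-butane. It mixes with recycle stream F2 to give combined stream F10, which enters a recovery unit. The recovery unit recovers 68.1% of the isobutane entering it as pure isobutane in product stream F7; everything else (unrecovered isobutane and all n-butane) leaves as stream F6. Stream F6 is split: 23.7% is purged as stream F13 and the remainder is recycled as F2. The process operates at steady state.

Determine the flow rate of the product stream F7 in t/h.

isobutane in F10: m_A = 1167×0.775 + (1−0.237)·(1−0.681)·m_A, so m_A = 904.43/0.7566 = 1195.4 t/h.
Product F7 = 0.681×1195.4 = 814.05 t/h.

814.1 t/h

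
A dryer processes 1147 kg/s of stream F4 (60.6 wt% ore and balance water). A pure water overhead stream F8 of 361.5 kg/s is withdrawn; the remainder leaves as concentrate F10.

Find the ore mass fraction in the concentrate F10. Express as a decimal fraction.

0.885

ore is not removed: 1147×0.606 = 695.08 kg/s of ore enters F10.
Concentrate = 1147 − 361.5 = 785.5 kg/s.
Mass fraction = 695.08/785.5 = 0.885.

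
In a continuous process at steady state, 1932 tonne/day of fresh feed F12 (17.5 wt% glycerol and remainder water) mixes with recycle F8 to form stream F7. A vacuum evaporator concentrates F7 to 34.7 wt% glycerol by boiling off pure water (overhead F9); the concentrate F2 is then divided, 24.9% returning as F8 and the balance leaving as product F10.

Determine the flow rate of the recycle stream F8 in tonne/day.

323.1 tonne/day

Overall glycerol balance (none leaves overhead): glycerol in fresh feed = glycerol in product, i.e. 1932×0.175 = (1−0.249)·F2·0.347.
F2 = 338.1/(0.347×0.751) = 1297.4 tonne/day.
Recycle F8 = 0.249×1297.4 = 323.05 tonne/day.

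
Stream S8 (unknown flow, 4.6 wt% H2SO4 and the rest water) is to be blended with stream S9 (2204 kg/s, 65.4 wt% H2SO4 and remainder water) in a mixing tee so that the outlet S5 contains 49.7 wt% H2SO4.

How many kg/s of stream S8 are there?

767.2 kg/s

Let S8 be the unknown flow. Total out = 2204 + S8.
H2SO4 balance: 1441.4 + 0.046·S8 = 0.497·(2204 + S8)
(0.046 − 0.497)·S8 = 0.497×2204 − 1441.4 = -346.03
S8 = -346.03 / -0.451 = 767.25 kg/s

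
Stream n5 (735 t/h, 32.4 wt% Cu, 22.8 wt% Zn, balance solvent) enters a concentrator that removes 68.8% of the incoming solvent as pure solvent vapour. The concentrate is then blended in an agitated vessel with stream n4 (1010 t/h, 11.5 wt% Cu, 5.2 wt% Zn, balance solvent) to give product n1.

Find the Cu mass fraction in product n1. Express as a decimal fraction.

0.2333

Vapour removed = 0.688×0.448×735 = 226.54 t/h; concentrate = 508.46 t/h.
Cu reaching the mixer = 238.14 (from concentrate) + 1010×0.115 = 354.29 t/h.
Product flow = 508.46 + 1010 = 1518.5 t/h; Cu fraction = 0.2333.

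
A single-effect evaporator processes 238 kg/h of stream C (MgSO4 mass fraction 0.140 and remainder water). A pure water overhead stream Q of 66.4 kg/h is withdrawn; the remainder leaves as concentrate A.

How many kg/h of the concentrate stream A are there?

171.6 kg/h

Concentrate = 238 − 66.4 = 171.6 kg/h.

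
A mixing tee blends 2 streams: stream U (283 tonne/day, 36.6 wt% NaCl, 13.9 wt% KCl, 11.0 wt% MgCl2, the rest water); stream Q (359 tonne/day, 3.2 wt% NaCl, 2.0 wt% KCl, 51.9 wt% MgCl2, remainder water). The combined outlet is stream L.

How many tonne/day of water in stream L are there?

water out = water in = 283×0.385 + 359×0.429 = 262.97 tonne/day.

263 tonne/day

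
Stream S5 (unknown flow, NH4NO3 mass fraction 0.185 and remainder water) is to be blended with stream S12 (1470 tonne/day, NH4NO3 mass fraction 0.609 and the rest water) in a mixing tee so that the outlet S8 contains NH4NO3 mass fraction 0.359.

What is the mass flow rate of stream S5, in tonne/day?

2112 tonne/day

Let S5 be the unknown flow. Total out = 1470 + S5.
NH4NO3 balance: 895.23 + 0.185·S5 = 0.359·(1470 + S5)
(0.185 − 0.359)·S5 = 0.359×1470 − 895.23 = -367.5
S5 = -367.5 / -0.174 = 2112.1 tonne/day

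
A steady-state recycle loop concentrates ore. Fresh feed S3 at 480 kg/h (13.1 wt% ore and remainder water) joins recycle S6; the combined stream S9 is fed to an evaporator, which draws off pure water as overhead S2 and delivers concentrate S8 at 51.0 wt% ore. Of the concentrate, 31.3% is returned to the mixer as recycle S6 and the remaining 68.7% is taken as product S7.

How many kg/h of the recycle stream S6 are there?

56.17 kg/h

Overall ore balance (none leaves overhead): ore in fresh feed = ore in product, i.e. 480×0.131 = (1−0.313)·S8·0.510.
S8 = 62.88/(0.510×0.687) = 179.47 kg/h.
Recycle S6 = 0.313×179.47 = 56.173 kg/h.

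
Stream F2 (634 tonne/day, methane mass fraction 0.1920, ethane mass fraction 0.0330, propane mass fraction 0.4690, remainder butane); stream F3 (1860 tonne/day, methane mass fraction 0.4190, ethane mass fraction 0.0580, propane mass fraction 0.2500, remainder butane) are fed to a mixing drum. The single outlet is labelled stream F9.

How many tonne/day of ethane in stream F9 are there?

128.8 tonne/day

ethane out = ethane in = 634×0.033 + 1860×0.058 = 128.8 tonne/day.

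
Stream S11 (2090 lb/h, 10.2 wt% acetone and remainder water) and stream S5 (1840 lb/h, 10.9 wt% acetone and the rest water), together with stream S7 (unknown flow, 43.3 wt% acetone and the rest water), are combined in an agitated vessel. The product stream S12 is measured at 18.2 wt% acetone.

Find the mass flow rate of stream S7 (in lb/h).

Let S7 be the unknown flow. Total out = 3930 + S7.
acetone balance: 413.74 + 0.433·S7 = 0.182·(3930 + S7)
(0.433 − 0.182)·S7 = 0.182×3930 − 413.74 = 301.52
S7 = 301.52 / 0.251 = 1201.3 lb/h

1201 lb/h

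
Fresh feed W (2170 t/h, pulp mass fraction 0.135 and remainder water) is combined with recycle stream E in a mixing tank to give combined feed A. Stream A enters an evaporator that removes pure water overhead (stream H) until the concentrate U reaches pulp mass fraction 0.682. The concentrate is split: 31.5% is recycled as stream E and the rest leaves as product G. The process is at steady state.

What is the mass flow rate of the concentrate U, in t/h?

627.1 t/h

Overall pulp balance (none leaves overhead): pulp in fresh feed = pulp in product, i.e. 2170×0.135 = (1−0.315)·U·0.682.
U = 292.95/(0.682×0.685) = 627.07 t/h.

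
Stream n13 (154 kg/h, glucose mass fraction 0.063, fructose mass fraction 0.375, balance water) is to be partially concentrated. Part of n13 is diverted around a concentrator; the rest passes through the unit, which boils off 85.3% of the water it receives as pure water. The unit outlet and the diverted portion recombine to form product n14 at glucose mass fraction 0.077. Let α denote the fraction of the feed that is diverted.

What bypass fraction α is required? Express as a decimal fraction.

0.621

All 154×0.063 = 9.702 kg/h of glucose reaches n14, so n14 = 9.702/0.077 = 126 kg/h and vapour = 28 kg/h.
The evaporator receives (1−α)·154 of feed at 0.562 water and removes 0.853 of that water:
0.853×0.562×(1−α)×154 = 28
(1−α) = 28/73.825 = 0.3793;  α = 0.6207.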